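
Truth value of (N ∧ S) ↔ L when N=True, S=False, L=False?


N = True, S = False, L = False
Expression: (N ∧ S) ↔ L
Step 1: N ∧ S = True AND False = False
Step 2: (False) ↔ L = (False iff False) = True

True


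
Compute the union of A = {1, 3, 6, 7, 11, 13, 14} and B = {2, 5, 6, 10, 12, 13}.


A = {1, 3, 6, 7, 11, 13, 14}
B = {2, 5, 6, 10, 12, 13}
Operation: union
All elements combined: 1, 2, 3, 5, 6, 7, 10, 11, 12, 13, 14

{1, 2, 3, 5, 6, 7, 10, 11, 12, 13, 14}


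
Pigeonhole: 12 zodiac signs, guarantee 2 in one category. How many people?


Pigeonhole: to guarantee k in one of n categories, need (k-1)×n + 1.
k = 2, n = 12
Minimum = (2-1) × 12 + 1 = 1 × 12 + 1

13


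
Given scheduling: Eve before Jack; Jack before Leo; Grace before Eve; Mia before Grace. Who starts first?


Constraints: Eve before Jack; Jack before Leo; Grace before Eve; Mia before Grace
The first task can have nothing scheduled before it, so it must never appear on the right of a 'before'.
Tasks appearing after some 'before': Jack, Leo, Eve, Grace.
The only task not in that list is Mia → it is first.

Mia


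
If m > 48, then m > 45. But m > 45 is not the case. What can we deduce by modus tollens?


Modus tollens: P → Q, ¬Q ⊢ ¬P
P: m > 48
Q: m > 45
We have P → Q and Q is false.
By modus tollens, P must be false.

It is not the case that m > 48


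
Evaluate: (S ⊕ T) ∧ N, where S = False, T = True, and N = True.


S = False, T = True, N = True
Step 1: S ⊕ T = False XOR True = True
Step 2: True ∧ N = True AND True = True
XOR true when exactly one of S,T is true; then AND with N.

True


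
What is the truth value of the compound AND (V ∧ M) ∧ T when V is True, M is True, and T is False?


V = True, M = True, T = False
Step 1: V ∧ M = True AND True = True
Step 2: True ∧ T = True AND False = False
AND is true only when ALL operands are true.

False


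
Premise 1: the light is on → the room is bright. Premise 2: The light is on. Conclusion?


Modus ponens: P → Q, P ⊢ Q
P: the light is on
Q: the room is bright
We have P → Q and P is true.
By modus ponens, Q must be true.

The room is bright


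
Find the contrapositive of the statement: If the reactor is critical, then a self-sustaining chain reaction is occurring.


Original: If the reactor is critical, then a self-sustaining chain reaction is occurring
Contrapositive: If ¬Q, then ¬P
Negate Q: not (a self-sustaining chain reaction is occurring)
Negate P: not (the reactor is critical)

If not (a self-sustaining chain reaction is occurring), then not (the reactor is critical).


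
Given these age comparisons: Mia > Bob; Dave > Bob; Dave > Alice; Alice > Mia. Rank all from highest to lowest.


Constraints: Mia > Bob; Dave > Bob; Dave > Alice; Alice > Mia
Method: at each step, the next-highest is the one remaining person who never appears on the smaller side of a constraint between remaining people.
  Step 1: remaining {Bob, Alice, Mia, Dave}; on the smaller side: {Bob, Alice, Mia} → Dave is next (Dave > Bob; Dave > Alice).
  Step 2: remaining {Bob, Alice, Mia}; on the smaller side: {Bob, Mia} → Alice is next (Alice > Mia).
  Step 3: remaining {Bob, Mia}; on the smaller side: {Bob} → Mia is next (Mia > Bob).
  Step 4: only Bob remains → lowest.
Final ranking (highest to lowest):

Dave > Alice > Mia > Bob


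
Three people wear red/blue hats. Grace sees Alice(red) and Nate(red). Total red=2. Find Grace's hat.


Total red = 2, seen red = 2
Own red = 2 - 2 = 0
Grace's hat is blue.

blue


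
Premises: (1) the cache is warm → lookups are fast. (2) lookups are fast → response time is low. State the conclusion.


Hypothetical syllogism: P → Q, Q → R ⊢ P → R
Premise 1: the cache is warm → lookups are fast
Premise 2: lookups are fast → response time is low
Chain the implications: the middle term (lookups are fast) links the two.
Conclusion: If the cache is warm, then response time is low.

If the cache is warm, then response time is low.


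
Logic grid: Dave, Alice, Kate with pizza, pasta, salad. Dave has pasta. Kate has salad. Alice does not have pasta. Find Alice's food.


From clues:
  Kate → salad
  Dave → pasta
By elimination, Alice gets the remaining.

pizza


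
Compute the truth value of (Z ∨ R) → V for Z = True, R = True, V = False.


Z = True, R = True, V = False
Step 1: Z ∨ R = True OR True = True
Step 2: (True) → V: false only when antecedent=True and V=False.
Result: False

False


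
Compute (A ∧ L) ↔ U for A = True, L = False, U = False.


A = True, L = False, U = False
Step 1: A ∧ L = True AND False = False
Step 2: (False) ↔ U: true when both sides have same truth value.
Result: False ↔ False = True

True


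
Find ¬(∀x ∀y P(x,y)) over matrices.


Original: ∀x ∀y P(x,y)
Rule: ¬∀→∃, ¬∃→∀, negate predicate.
Negation: ∃x ∃y ¬P(x,y)

∃x ∃y ¬P(x,y)


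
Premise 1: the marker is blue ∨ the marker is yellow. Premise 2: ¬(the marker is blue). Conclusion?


Disjunctive syllogism: P ∨ Q, ¬P ⊢ Q
Disjunction: the marker is blue ∨ the marker is yellow
We know it is not the case that the marker is blue.
By disjunctive syllogism, the other disjunct must be true.

The marker is yellow


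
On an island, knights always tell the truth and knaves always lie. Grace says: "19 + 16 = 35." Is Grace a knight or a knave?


Statement: "19 + 16 = 35."
Actual: 19 + 16 = 35
Claimed: 35
Statement is TRUE → Grace tells the truth → Knight

Knight


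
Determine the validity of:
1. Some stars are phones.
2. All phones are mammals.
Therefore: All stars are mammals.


Premise 1: Some stars are phones.
Premise 2: All phones are mammals.
Conclusion: All stars are mammals.
Fallacy: illicit minor. The minor term (stars) is distributed in the conclusion ('All stars ...') but undistributed in its premise ('Some stars are phones' doesn't cover all stars).
Only 'Some stars are mammals' follows, not 'All'.

Invalid


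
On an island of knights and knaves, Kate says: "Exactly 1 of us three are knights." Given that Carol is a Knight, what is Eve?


Kate claims exactly 1 knights among Kate, Carol, Eve.
Given: Carol is a Knight.

Case 1: Kate is a Knight (tells truth)
  Then exactly 1 of the three are knights.
  Counting Kate, Carol: 2 knight(s) so far. Need -1 more → impossible.
Case 2: Kate is a Knave (lies)
  Then the count is NOT 1.
  If Eve = Knave, count = 1 = 1 → claim would be true, contradicts lie.
  If Eve = Knight, count = 2 ≠ 1 → lie confirmed ✓

Eve is a Knight.

Knight


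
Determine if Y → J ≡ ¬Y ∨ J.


Expression 1: Y → J
Expression 2: ¬Y ∨ J
Truth table (Y J | Expr1 Expr2):
  T T |   T     T
  T F |   F     F
  F T |   T     T
  F F |   T     T
All 4 rows agree, so the expressions are logically equivalent.

Yes


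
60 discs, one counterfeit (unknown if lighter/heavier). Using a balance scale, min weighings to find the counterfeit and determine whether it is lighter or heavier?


Let n = 60. 120 possibilities (n discs × lighter/heavier); each weighing has 3 outcomes.
Bound for k weighings: say the first weighing puts j discs on each pan. If it tips, the 2j weighed discs remain suspects (each with a known direction) and k-1 weighings give 3^(k-1) outcomes; 3^(k-1) is odd, so 2j ≤ 3^(k-1) - 1. If it balances, the n - 2j unweighed discs remain with direction unknown: 2(n - 2j) ≤ 3^(k-1) - 1 by the same parity argument. Adding, n ≤ (3^(k-1) - 1) + (3^(k-1) - 1)/2 = (3^k - 3)/2, and the classical three-group strategy achieves this (3 discs in 2 weighings, 12 in 3, 39 in 4, 120 in 5).
So we need the smallest k with (3^k - 3)/2 ≥ 60.
k = 4: (3^4 - 3)/2 = 39 < 60 ✗
k = 5: (3^5 - 3)/2 = 120 ≥ 60 ✓

5


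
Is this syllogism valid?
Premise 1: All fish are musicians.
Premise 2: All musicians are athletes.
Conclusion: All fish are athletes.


Premise 1: All fish are musicians.
Premise 2: All musicians are athletes.
Conclusion: All fish are athletes.
Barbara syllogism (AAA-1): All A are B, All B are C → All A are C.
Middle term (musicians) distributed in premise 2.

Valid


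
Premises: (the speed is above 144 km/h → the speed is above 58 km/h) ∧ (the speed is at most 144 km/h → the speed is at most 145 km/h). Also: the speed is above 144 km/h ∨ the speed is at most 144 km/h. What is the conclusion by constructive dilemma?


Constructive dilemma: (P → Q) ∧ (R → S), P ∨ R ⊢ Q ∨ S
Premise 1: the speed is above 144 km/h → the speed is above 58 km/h
Premise 2: the speed is at most 144 km/h → the speed is at most 145 km/h
Premise 3: the speed is above 144 km/h ∨ the speed is at most 144 km/h
Case 1: Assuming the speed is above 144 km/h, then by Premise 1, the speed is above 58 km/h.
Case 2: Assuming the speed is at most 144 km/h, then by Premise 2, the speed is at most 145 km/h.
Since one of the speed is above 144 km/h or the speed is at most 144 km/h must hold, we get the speed is above 58 km/h or the speed is at most 145 km/h.

The speed is above 58 km/h or the speed is at most 145 km/h.


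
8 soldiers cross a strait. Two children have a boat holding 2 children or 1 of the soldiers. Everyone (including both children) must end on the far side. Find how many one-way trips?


Per crossing of one of the soldiers: children→, one←, one of the soldiers→, one← = 4 trips
8 × 4 = 32, + 1 final children→ = 33
Minimum trips = 33

33


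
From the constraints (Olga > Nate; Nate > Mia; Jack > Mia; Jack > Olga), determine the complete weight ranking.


Constraints: Olga > Nate; Nate > Mia; Jack > Mia; Jack > Olga
Method: at each step, the next-highest is the one remaining person who never appears on the smaller side of a constraint between remaining people.
  Step 1: remaining {Nate, Mia, Olga, Jack}; on the smaller side: {Nate, Mia, Olga} → Jack is next (Jack > Mia; Jack > Olga).
  Step 2: remaining {Nate, Mia, Olga}; on the smaller side: {Nate, Mia} → Olga is next (Olga > Nate).
  Step 3: remaining {Nate, Mia}; on the smaller side: {Mia} → Nate is next (Nate > Mia).
  Step 4: only Mia remains → lowest.
Final ranking (highest to lowest):

Jack > Olga > Nate > Mia


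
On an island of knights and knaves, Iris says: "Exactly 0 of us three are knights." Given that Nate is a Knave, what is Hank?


Iris claims exactly 0 knights among Iris, Nate, Hank.
Given: Nate is a Knave.

Case 1: Iris is a Knight (tells truth)
  Then exactly 0 of the three are knights.
  Counting Iris, Nate: 1 knight(s) so far. Need -1 more → impossible.
Case 2: Iris is a Knave (lies)
  Then the count is NOT 0.
  If Hank = Knave, count = 0 = 0 → claim would be true, contradicts lie.
  If Hank = Knight, count = 1 ≠ 0 → lie confirmed ✓

Hank is a Knight.

Knight


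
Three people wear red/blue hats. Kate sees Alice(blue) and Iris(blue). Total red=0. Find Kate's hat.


Total red = 0, seen red = 0
Own red = 0 - 0 = 0
Kate's hat is blue.

blue


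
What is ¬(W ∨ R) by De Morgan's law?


De Morgan's law: ¬(P ∨ Q) ≡ ¬P ∧ ¬Q
¬(W ∨ R) = ¬W ∧ ¬R

¬W ∧ ¬R


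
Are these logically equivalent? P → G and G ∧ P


Expression 1: P → G
Expression 2: G ∧ P
Truth table (P G | Expr1 Expr2):
  T T |   T     T
  T F |   F     F
  F T |   T     F   ← differ
  F F |   T     F   ← differ
Counterexample: P=F, G=T gives Expr1 = T but Expr2 = F, so the expressions are NOT logically equivalent.

No


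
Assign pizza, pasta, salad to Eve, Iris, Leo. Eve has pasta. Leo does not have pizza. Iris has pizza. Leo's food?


From clues:
  Eve → pasta
  Iris → pizza
By elimination, Leo gets the remaining.

salad


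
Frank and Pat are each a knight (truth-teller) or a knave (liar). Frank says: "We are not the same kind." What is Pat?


Frank says: "We are not the same kind."
Case 1: Frank is a Knight (truth-teller)
  Statement is true → they ARE different → Pat is a Knave
Case 2: Frank is a Knave (liar)
  Statement is false → they are NOT different → Pat is a Knave
In both cases, Pat is a Knave.

Knave


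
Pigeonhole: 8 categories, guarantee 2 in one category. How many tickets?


Pigeonhole: to guarantee k in one of n categories, need (k-1)×n + 1.
k = 2, n = 8
Minimum = (2-1) × 8 + 1 = 1 × 8 + 1

9


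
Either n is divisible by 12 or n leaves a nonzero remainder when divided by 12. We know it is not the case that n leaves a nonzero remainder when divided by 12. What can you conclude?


Disjunctive syllogism: P ∨ Q, ¬P ⊢ Q
Disjunction: n is divisible by 12 ∨ n leaves a nonzero remainder when divided by 12
We know it is not the case that n leaves a nonzero remainder when divided by 12.
By disjunctive syllogism, the other disjunct must be true.

n is divisible by 12


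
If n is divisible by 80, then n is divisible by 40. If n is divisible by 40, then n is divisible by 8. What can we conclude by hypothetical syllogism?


Hypothetical syllogism: P → Q, Q → R ⊢ P → R
Premise 1: n is divisible by 80 → n is divisible by 40
Premise 2: n is divisible by 40 → n is divisible by 8
Chain the implications: the middle term (n is divisible by 40) links the two.
Conclusion: If n is divisible by 80, then n is divisible by 8.

If n is divisible by 80, then n is divisible by 8.


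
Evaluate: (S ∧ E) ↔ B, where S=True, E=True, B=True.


S = True, E = True, B = True
Expression: (S ∧ E) ↔ B
Step 1: S ∧ E = True AND True = True
Step 2: (True) ↔ B = (True iff True) = True

True


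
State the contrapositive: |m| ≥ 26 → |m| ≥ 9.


Original: If |m| ≥ 26, then |m| ≥ 9
Contrapositive: If ¬Q, then ¬P
Negate Q: not (|m| ≥ 9)
Negate P: not (|m| ≥ 26)

If not (|m| ≥ 9), then not (|m| ≥ 26).


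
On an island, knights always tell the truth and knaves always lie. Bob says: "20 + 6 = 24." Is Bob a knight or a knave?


Statement: "20 + 6 = 24."
Actual: 20 + 6 = 26
Claimed: 24
Statement is FALSE → Bob lies → Knave

Knave


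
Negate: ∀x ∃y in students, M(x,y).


Original: ∀x ∃y M(x,y)
Rule: ¬∀→∃, ¬∃→∀, negate predicate.
Negation: ∃x ∀y ¬M(x,y)

∃x ∀y ¬M(x,y)


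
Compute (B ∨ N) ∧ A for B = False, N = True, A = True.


B = False, N = True, A = True
Step 1: B ∨ N = False OR True = True
Step 2: True ∧ A = True AND True = True
OR is true when at least one operand is true; AND requires both.

True


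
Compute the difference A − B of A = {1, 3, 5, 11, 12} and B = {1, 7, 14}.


A = {1, 3, 5, 11, 12}
B = {1, 7, 14}
Operation: difference A − B
In A but not B: 3, 5, 11, 12

{3, 5, 11, 12}


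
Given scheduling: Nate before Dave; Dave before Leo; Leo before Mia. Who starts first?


Constraints: Nate before Dave; Dave before Leo; Leo before Mia
The first task can have nothing scheduled before it, so it must never appear on the right of a 'before'.
Tasks appearing after some 'before': Dave, Leo, Mia.
The only task not in that list is Nate → it is first.

Nate


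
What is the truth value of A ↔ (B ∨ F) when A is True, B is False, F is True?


A = True, B = False, F = True
Step 1: B ∨ F = False OR True = True
Step 2: A ↔ (True): true when both sides have same truth value.
Result: True ↔ True = True

True


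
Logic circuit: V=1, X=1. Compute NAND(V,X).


V AND X = 1
NOT(1) = 0

0


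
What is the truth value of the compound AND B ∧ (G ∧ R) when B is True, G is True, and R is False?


B = True, G = True, R = False
Step 1: G ∧ R = True AND False = False
Step 2: B ∧ False = True AND False = False
AND is true only when ALL operands are true.

False


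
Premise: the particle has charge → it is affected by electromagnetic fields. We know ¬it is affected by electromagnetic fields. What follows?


Modus tollens: P → Q, ¬Q ⊢ ¬P
P: the particle has charge
Q: it is affected by electromagnetic fields
We have P → Q and Q is false.
By modus tollens, P must be false.

It is not the case that the particle has charge


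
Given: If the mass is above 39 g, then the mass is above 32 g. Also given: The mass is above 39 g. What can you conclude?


Modus ponens: P → Q, P ⊢ Q
P: the mass is above 39 g
Q: the mass is above 32 g
We have P → Q and P is true.
By modus ponens, Q must be true.

The mass is above 32 g


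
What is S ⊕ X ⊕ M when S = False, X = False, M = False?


S = False, X = False, M = False
Step 1: S ⊕ X = False XOR False = False
Step 2: False ⊕ M = False XOR False = False
XOR is true when an odd number of operands are true.

False


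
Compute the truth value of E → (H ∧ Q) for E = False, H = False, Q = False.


E = False, H = False, Q = False
Step 1: H ∧ Q = False AND False = False
Step 2: E → (False): false only when E=True and consequent=False.
Result: True

True


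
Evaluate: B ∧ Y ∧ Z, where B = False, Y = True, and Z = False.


B = False, Y = True, Z = False
Step 1: B ∧ Y = False AND True = False
Step 2: (False) ∧ Z = (False) AND False = False
AND is true only when ALL operands are true.

False


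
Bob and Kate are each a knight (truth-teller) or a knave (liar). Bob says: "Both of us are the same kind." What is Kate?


Bob says: "Both of us are the same kind."
Case 1: Bob is a Knight (truth-teller)
  Statement is true → they ARE the same → Kate is also a Knight
Case 2: Bob is a Knave (liar)
  Statement is false → they are NOT the same → Kate is a Knight
In both cases, Kate is a Knight.

Knight


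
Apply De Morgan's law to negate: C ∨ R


De Morgan's law: ¬(P ∨ Q) ≡ ¬P ∧ ¬Q
¬(C ∨ R) = ¬C ∧ ¬R

¬C ∧ ¬R


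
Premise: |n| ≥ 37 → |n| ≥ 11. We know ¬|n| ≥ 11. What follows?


Modus tollens: P → Q, ¬Q ⊢ ¬P
P: |n| ≥ 37
Q: |n| ≥ 11
We have P → Q and Q is false.
By modus tollens, P must be false.

It is not the case that |n| ≥ 37


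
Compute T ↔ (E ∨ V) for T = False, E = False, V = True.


T = False, E = False, V = True
Step 1: E ∨ V = False OR True = True
Step 2: T ↔ (True): true when both sides have same truth value.
Result: False ↔ True = False

False


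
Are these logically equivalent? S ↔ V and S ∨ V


Expression 1: S ↔ V
Expression 2: S ∨ V
Truth table (S V | Expr1 Expr2):
  T T |   T     T
  T F |   F     T   ← differ
  F T |   F     T   ← differ
  F F |   T     F   ← differ
Counterexample: S=T, V=F gives Expr1 = F but Expr2 = T, so the expressions are NOT logically equivalent.

No


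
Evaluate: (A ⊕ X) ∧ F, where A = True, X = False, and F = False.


A = True, X = False, F = False
Step 1: A ⊕ X = True XOR False = True
Step 2: True ∧ F = True AND False = False
XOR true when exactly one of A,X is true; then AND with F.

False


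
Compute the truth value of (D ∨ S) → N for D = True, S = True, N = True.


D = True, S = True, N = True
Step 1: D ∨ S = True OR True = True
Step 2: (True) → N: false only when antecedent=True and N=False.
Result: True

True


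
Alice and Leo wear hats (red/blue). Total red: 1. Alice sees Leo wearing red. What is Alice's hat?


Total red = 1, Leo = red
Red accounted for: 1
Remaining for Alice: 0
Alice's hat is blue.

blue


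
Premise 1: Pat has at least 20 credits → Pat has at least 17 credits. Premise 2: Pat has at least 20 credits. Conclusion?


Modus ponens: P → Q, P ⊢ Q
P: Pat has at least 20 credits
Q: Pat has at least 17 credits
We have P → Q and P is true.
By modus ponens, Q must be true.

Pat has at least 17 credits


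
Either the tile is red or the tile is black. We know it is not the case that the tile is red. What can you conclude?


Disjunctive syllogism: P ∨ Q, ¬P ⊢ Q
Disjunction: the tile is red ∨ the tile is black
We know it is not the case that the tile is red.
By disjunctive syllogism, the other disjunct must be true.

The tile is black


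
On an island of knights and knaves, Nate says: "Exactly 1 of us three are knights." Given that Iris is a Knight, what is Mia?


Nate claims exactly 1 knights among Nate, Iris, Mia.
Given: Iris is a Knight.

Case 1: Nate is a Knight (tells truth)
  Then exactly 1 of the three are knights.
  Counting Nate, Iris: 2 knight(s) so far. Need -1 more → impossible.
Case 2: Nate is a Knave (lies)
  Then the count is NOT 1.
  If Mia = Knave, count = 1 = 1 → claim would be true, contradicts lie.
  If Mia = Knight, count = 2 ≠ 1 → lie confirmed ✓

Mia is a Knight.

Knight


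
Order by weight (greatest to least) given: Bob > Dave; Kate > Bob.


Constraints: Bob > Dave; Kate > Bob
Method: at each step, the next-highest is the one remaining person who never appears on the smaller side of a constraint between remaining people.
  Step 1: remaining {Kate, Bob, Dave}; on the smaller side: {Bob, Dave} → Kate is next (Kate > Bob).
  Step 2: remaining {Bob, Dave}; on the smaller side: {Dave} → Bob is next (Bob > Dave).
  Step 3: only Dave remains → lowest.
Final ranking (highest to lowest):

Kate > Bob > Dave


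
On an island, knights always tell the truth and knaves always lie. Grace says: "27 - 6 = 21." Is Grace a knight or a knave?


Statement: "27 - 6 = 21."
Actual: 27 - 6 = 21
Claimed: 21
Statement is TRUE → Grace tells the truth → Knight

Knight


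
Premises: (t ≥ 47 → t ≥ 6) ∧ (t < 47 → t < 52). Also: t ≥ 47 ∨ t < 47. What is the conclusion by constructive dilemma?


Constructive dilemma: (P → Q) ∧ (R → S), P ∨ R ⊢ Q ∨ S
Premise 1: t ≥ 47 → t ≥ 6
Premise 2: t < 47 → t < 52
Premise 3: t ≥ 47 ∨ t < 47
Case 1: Assuming t ≥ 47, then by Premise 1, t ≥ 6.
Case 2: Assuming t < 47, then by Premise 2, t < 52.
Since one of t ≥ 47 or t < 47 must hold, we get t ≥ 6 or t < 52.

t ≥ 6 or t < 52.


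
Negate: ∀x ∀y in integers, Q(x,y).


Original: ∀x ∀y Q(x,y)
Rule: ¬∀→∃, ¬∃→∀, negate predicate.
Negation: ∃x ∃y ¬Q(x,y)

∃x ∃y ¬Q(x,y)


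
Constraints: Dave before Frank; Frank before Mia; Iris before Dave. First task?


Constraints: Dave before Frank; Frank before Mia; Iris before Dave
The first task can have nothing scheduled before it, so it must never appear on the right of a 'before'.
Tasks appearing after some 'before': Frank, Mia, Dave.
The only task not in that list is Iris → it is first.

Iris


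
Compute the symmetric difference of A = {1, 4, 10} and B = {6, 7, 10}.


A = {1, 4, 10}
B = {6, 7, 10}
Operation: symmetric difference
In A only: [1, 4], in B only: [6, 7]

{1, 4, 6, 7}


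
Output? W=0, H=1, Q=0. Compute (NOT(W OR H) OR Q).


W OR H = 1
NOT(1) = 0
0 OR 0 = 0

0


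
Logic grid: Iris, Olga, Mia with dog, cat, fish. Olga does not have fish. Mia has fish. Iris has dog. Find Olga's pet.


From clues:
  Mia → fish
  Iris → dog
By elimination, Olga gets the remaining.

cat


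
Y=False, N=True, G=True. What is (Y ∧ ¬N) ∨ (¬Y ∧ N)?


Y = False, N = True, G = True
Expression: (Y ∧ ¬N) ∨ (¬Y ∧ N)
Step 1: ¬N = NOT True = False
Step 2: Y ∧ ¬N = False AND False = False
Step 3: ¬Y = NOT False = True
Step 4: ¬Y ∧ N = True AND True = True
Step 5: (False) ∨ (True) = False OR True = True

True


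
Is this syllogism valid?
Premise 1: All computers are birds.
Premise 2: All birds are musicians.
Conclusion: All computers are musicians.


Premise 1: All computers are birds.
Premise 2: All birds are musicians.
Conclusion: All computers are musicians.
Barbara syllogism (AAA-1): All A are B, All B are C → All A are C.
Middle term (birds) distributed in premise 2.

Valid


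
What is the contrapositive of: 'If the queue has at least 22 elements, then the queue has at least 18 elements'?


Original: If the queue has at least 22 elements, then the queue has at least 18 elements
Contrapositive: If ¬Q, then ¬P
Negate Q: not (the queue has at least 18 elements)
Negate P: not (the queue has at least 22 elements)

If not (the queue has at least 18 elements), then not (the queue has at least 22 elements).


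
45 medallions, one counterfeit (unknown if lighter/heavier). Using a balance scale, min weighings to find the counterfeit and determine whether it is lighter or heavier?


Let n = 45. 90 possibilities (n medallions × lighter/heavier); each weighing has 3 outcomes.
Bound for k weighings: say the first weighing puts j medallions on each pan. If it tips, the 2j weighed medallions remain suspects (each with a known direction) and k-1 weighings give 3^(k-1) outcomes; 3^(k-1) is odd, so 2j ≤ 3^(k-1) - 1. If it balances, the n - 2j unweighed medallions remain with direction unknown: 2(n - 2j) ≤ 3^(k-1) - 1 by the same parity argument. Adding, n ≤ (3^(k-1) - 1) + (3^(k-1) - 1)/2 = (3^k - 3)/2, and the classical three-group strategy achieves this (3 medallions in 2 weighings, 12 in 3, 39 in 4, 120 in 5).
So we need the smallest k with (3^k - 3)/2 ≥ 45.
k = 4: (3^4 - 3)/2 = 39 < 45 ✗
k = 5: (3^5 - 3)/2 = 120 ≥ 45 ✓

5


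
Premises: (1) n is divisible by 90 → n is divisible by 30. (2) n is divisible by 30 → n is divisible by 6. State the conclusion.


Hypothetical syllogism: P → Q, Q → R ⊢ P → R
Premise 1: n is divisible by 90 → n is divisible by 30
Premise 2: n is divisible by 30 → n is divisible by 6
Chain the implications: the middle term (n is divisible by 30) links the two.
Conclusion: If n is divisible by 90, then n is divisible by 6.

If n is divisible by 90, then n is divisible by 6.


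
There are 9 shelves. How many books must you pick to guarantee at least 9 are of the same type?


Pigeonhole: to guarantee k in one of n categories, need (k-1)×n + 1.
k = 9, n = 9
Minimum = (9-1) × 9 + 1 = 8 × 9 + 1

73


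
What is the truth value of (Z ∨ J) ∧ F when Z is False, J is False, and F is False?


Z = False, J = False, F = False
Step 1: Z ∨ J = False OR False = False
Step 2: False ∧ F = False AND False = False
OR is true when at least one operand is true; AND requires both.

False


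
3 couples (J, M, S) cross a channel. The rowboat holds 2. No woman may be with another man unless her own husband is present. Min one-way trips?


Label couples J, M, S (H = husband, W = wife).
Counting alone: 6 people, the rowboat carries 2 and someone must bring it back, so each round trip nets at most +1 on the far side until the last crossing → at least 9 trips. The jealousy constraint makes 9 impossible; the shortest valid schedule has 11:
1. WJ+WM →  (far: WJ,WM; near: HJ,HM,HS,WS)
2. WJ ←       (far: WM; near: HJ,HM,HS,WJ,WS)
3. WJ+WS →  (far: WJ,WM,WS; near: HJ,HM,HS)
4. WJ ←       (far: WM,WS; near: HJ,HM,HS,WJ)
5. HM+HS →  (far: HM,WM,HS,WS; near: HJ,WJ)
6. HM+WM ←  (far: HS,WS; near: HJ,WJ,HM,WM)
7. HJ+HM →  (far: HJ,HM,HS,WS; near: WJ,WM)
8. WS ←       (far: HJ,HM,HS; near: WJ,WM,WS)
9. WJ+WM →  (far: HJ,WJ,HM,WM,HS; near: WS)
10. HS ←      (far: HJ,WJ,HM,WM; near: HS,WS)
11. HS+WS → (far: all six; near: empty)
In every state each wife is either with her husband or with no other man.
Minimum trips = 11

11


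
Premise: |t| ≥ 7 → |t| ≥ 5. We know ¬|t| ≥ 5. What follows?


Modus tollens: P → Q, ¬Q ⊢ ¬P
P: |t| ≥ 7
Q: |t| ≥ 5
We have P → Q and Q is false.
By modus tollens, P must be false.

It is not the case that |t| ≥ 7


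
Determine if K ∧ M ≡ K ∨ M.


Expression 1: K ∧ M
Expression 2: K ∨ M
Truth table (K M | Expr1 Expr2):
  T T |   T     T
  T F |   F     T   ← differ
  F T |   F     T   ← differ
  F F |   F     F
Counterexample: K=T, M=F gives Expr1 = F but Expr2 = T, so the expressions are NOT logically equivalent.

No


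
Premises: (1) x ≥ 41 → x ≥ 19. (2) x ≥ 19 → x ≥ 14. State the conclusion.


Hypothetical syllogism: P → Q, Q → R ⊢ P → R
Premise 1: x ≥ 41 → x ≥ 19
Premise 2: x ≥ 19 → x ≥ 14
Chain the implications: the middle term (x ≥ 19) links the two.
Conclusion: If x ≥ 41, then x ≥ 14.

If x ≥ 41, then x ≥ 14.


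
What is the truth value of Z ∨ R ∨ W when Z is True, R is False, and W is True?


Z = True, R = False, W = True
Step 1: Z ∨ R = True OR False = True
Step 2: True ∨ W = True OR True = True
OR is true when at least one operand is true.

True


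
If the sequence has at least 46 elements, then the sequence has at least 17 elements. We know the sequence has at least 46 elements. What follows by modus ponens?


Modus ponens: P → Q, P ⊢ Q
P: the sequence has at least 46 elements
Q: the sequence has at least 17 elements
We have P → Q and P is true.
By modus ponens, Q must be true.

The sequence has at least 17 elements


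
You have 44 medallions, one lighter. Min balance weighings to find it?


Each weighing has 3 outcomes (left heavy / balance / right heavy), so k weighings distinguish at most 3^k cases; splitting into three near-equal groups achieves this.
Need 3^k ≥ 44: 3^3 = 27 < 44 ≤ 3^4 = 81
k = ⌈log₃(44)⌉ = 4

4


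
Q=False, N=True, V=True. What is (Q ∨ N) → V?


Q = False, N = True, V = True
Expression: (Q ∨ N) → V
Step 1: Q ∨ N = False OR True = True
Step 2: (True) → V = True → True (false only if antecedent True and consequent False) = True

True


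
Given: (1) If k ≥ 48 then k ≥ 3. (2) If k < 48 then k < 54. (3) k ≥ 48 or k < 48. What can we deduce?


Constructive dilemma: (P → Q) ∧ (R → S), P ∨ R ⊢ Q ∨ S
Premise 1: k ≥ 48 → k ≥ 3
Premise 2: k < 48 → k < 54
Premise 3: k ≥ 48 ∨ k < 48
Case 1: Assuming k ≥ 48, then by Premise 1, k ≥ 3.
Case 2: Assuming k < 48, then by Premise 2, k < 54.
Since one of k ≥ 48 or k < 48 must hold, we get k ≥ 3 or k < 54.

k ≥ 3 or k < 54.


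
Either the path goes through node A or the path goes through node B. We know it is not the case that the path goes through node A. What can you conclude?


Disjunctive syllogism: P ∨ Q, ¬P ⊢ Q
Disjunction: the path goes through node A ∨ the path goes through node B
We know it is not the case that the path goes through node A.
By disjunctive syllogism, the other disjunct must be true.

The path goes through node B


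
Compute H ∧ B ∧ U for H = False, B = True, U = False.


H = False, B = True, U = False
Step 1: H ∧ B = False AND True = False
Step 2: (False) ∧ U = (False) AND False = False
AND is true only when ALL operands are true.

False


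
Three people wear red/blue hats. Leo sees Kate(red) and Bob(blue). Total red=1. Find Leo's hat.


Total red = 1, seen red = 1
Own red = 1 - 1 = 0
Leo's hat is blue.

blue


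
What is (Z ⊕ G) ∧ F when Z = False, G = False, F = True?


Z = False, G = False, F = True
Step 1: Z ⊕ G = False XOR False = False
Step 2: False ∧ F = False AND True = False
XOR true when exactly one of Z,G is true; then AND with F.

False


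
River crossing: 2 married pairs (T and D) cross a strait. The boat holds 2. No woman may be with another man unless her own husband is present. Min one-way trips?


Label couples T and D.
1. WT+WD → (far: WT,WD; near: HT,HD)
2. WT ←   (far: WD; near: HT,HD,WT)
3. HT+HD → (far: HT,HD,WD; near: WT)
4. HT ←   (far: HD,WD; near: HT,WT)  — HT returns, since WT is alone on near bank
5. HT+WT → (far: all four; near: empty)
Every state respects the constraint.
Minimum trips = 5

5


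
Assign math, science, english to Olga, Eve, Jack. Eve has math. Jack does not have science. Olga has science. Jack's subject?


From clues:
  Eve → math
  Olga → science
By elimination, Jack gets the remaining.

english


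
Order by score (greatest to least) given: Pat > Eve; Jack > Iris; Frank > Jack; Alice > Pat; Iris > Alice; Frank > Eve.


Constraints: Pat > Eve; Jack > Iris; Frank > Jack; Alice > Pat; Iris > Alice; Frank > Eve
Method: at each step, the next-highest is the one remaining person who never appears on the smaller side of a constraint between remaining people.
  Step 1: remaining {Pat, Jack, Alice, Iris, Frank, Eve}; on the smaller side: {Pat, Jack, Alice, Iris, Eve} → Frank is next (Frank > Jack; Frank > Eve).
  Step 2: remaining {Pat, Jack, Alice, Iris, Eve}; on the smaller side: {Pat, Alice, Iris, Eve} → Jack is next (Jack > Iris).
  Step 3: remaining {Pat, Alice, Iris, Eve}; on the smaller side: {Pat, Alice, Eve} → Iris is next (Iris > Alice).
  Step 4: remaining {Pat, Alice, Eve}; on the smaller side: {Pat, Eve} → Alice is next (Alice > Pat).
  Step 5: remaining {Pat, Eve}; on the smaller side: {Eve} → Pat is next (Pat > Eve).
  Step 6: only Eve remains → lowest.
Final ranking (highest to lowest):

Frank > Jack > Iris > Alice > Pat > Eve


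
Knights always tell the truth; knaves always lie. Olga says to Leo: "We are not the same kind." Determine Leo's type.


Olga says: "We are not the same kind."
Case 1: Olga is a Knight (truth-teller)
  Statement is true → they ARE different → Leo is a Knave
Case 2: Olga is a Knave (liar)
  Statement is false → they are NOT different → Leo is a Knave
In both cases, Leo is a Knave.

Knave


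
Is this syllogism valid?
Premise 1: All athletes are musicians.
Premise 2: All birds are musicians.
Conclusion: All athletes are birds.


Premise 1: All athletes are musicians.
Premise 2: All birds are musicians.
Conclusion: All athletes are birds.
Fallacy: undistributed middle. musicians is predicate in both.
Counterexample: athletes and birds could be disjoint subsets of musicians.

Invalid


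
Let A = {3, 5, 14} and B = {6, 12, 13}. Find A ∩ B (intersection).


A = {3, 5, 14}
B = {6, 12, 13}
Operation: intersection
Elements in both: none

∅


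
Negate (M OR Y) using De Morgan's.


De Morgan's law: ¬(P ∨ Q) ≡ ¬P ∧ ¬Q
¬(M ∨ Y) = ¬M ∧ ¬Y

¬M ∧ ¬Y


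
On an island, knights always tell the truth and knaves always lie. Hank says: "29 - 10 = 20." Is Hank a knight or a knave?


Statement: "29 - 10 = 20."
Actual: 29 - 10 = 19
Claimed: 20
Statement is FALSE → Hank lies → Knave

Knave


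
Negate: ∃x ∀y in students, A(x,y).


Original: ∃x ∀y A(x,y)
Rule: ¬∀→∃, ¬∃→∀, negate predicate.
Negation: ∀x ∃y ¬A(x,y)

∀x ∃y ¬A(x,y)


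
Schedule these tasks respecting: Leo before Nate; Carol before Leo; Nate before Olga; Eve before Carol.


Constraints: Leo before Nate; Carol before Leo; Nate before Olga; Eve before Carol
Method: repeatedly schedule the remaining task that has no remaining task required before it.
  Step 1: remaining {Leo, Eve, Carol, Nate, Olga}; every task except Eve still has a predecessor pending → schedule Eve.
  Step 2: remaining {Leo, Carol, Nate, Olga}; every task except Carol still has a predecessor pending → schedule Carol.
  Step 3: remaining {Leo, Nate, Olga}; every task except Leo still has a predecessor pending → schedule Leo.
  Step 4: remaining {Nate, Olga}; every task except Nate still has a predecessor pending → schedule Nate.
  Step 5: only Olga remains → schedule Olga.
Resulting order:

Eve → Carol → Leo → Nate → Olga


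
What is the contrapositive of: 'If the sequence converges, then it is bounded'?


Original: If the sequence converges, then it is bounded
Contrapositive: If ¬Q, then ¬P
Negate Q: not (it is bounded)
Negate P: not (the sequence converges)

If not (it is bounded), then not (the sequence converges).


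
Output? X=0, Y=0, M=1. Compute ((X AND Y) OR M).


X AND Y = 0&0 = 0
0 OR 1 = 1

1


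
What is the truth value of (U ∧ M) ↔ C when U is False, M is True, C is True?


U = False, M = True, C = True
Step 1: U ∧ M = False AND True = False
Step 2: (False) ↔ C: true when both sides have same truth value.
Result: False ↔ True = False

False


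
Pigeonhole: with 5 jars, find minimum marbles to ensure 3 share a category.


Pigeonhole: to guarantee k in one of n categories, need (k-1)×n + 1.
k = 3, n = 5
Minimum = (3-1) × 5 + 1 = 2 × 5 + 1

11


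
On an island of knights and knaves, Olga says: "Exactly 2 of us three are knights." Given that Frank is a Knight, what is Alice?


Olga claims exactly 2 knights among Olga, Frank, Alice.
Given: Frank is a Knight.

Case 1: Olga is a Knight (tells truth)
  Then exactly 2 of the three are knights.
  Counting Olga, Frank: 2 knight(s) so far. Need 0 more → Alice = Knave.
Case 2: Olga is a Knave (lies)
  Then the count is NOT 2.
  If Alice = Knight, count = 2 = 2 → claim would be true, contradicts lie.
  If Alice = Knave, count = 1 ≠ 2 → lie confirmed ✓

Alice is a Knave.

Knave


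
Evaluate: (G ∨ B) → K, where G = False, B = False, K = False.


G = False, B = False, K = False
Step 1: G ∨ B = False OR False = False
Step 2: (False) → K: false only when antecedent=True and K=False.
Result: True

True


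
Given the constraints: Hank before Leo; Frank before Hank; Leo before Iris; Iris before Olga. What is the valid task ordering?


Constraints: Hank before Leo; Frank before Hank; Leo before Iris; Iris before Olga
Method: repeatedly schedule the remaining task that has no remaining task required before it.
  Step 1: remaining {Leo, Hank, Frank, Olga, Iris}; every task except Frank still has a predecessor pending → schedule Frank.
  Step 2: remaining {Leo, Hank, Olga, Iris}; every task except Hank still has a predecessor pending → schedule Hank.
  Step 3: remaining {Leo, Olga, Iris}; every task except Leo still has a predecessor pending → schedule Leo.
  Step 4: remaining {Olga, Iris}; every task except Iris still has a predecessor pending → schedule Iris.
  Step 5: only Olga remains → schedule Olga.
Resulting order:

Frank → Hank → Leo → Iris → Olga


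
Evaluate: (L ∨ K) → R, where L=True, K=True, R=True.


L = True, K = True, R = True
Expression: (L ∨ K) → R
Step 1: L ∨ K = True OR True = True
Step 2: (True) → R = True → True (false only if antecedent True and consequent False) = True

True


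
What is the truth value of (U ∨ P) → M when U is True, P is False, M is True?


U = True, P = False, M = True
Step 1: U ∨ P = True OR False = True
Step 2: (True) → M: false only when antecedent=True and M=False.
Result: True

True


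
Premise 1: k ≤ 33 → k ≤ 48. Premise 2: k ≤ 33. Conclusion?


Modus ponens: P → Q, P ⊢ Q
P: k ≤ 33
Q: k ≤ 48
We have P → Q and P is true.
By modus ponens, Q must be true.

k ≤ 48


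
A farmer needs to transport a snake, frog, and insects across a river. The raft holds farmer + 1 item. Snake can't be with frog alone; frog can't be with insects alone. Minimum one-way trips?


1. farmer+frog → 2. farmer ← 3. farmer+snake → 4. farmer+frog ← 5. farmer+insects → 6. farmer ← 7. farmer+frog →
Minimum trips = 7

7


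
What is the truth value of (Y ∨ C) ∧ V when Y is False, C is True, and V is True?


Y = False, C = True, V = True
Step 1: Y ∨ C = False OR True = True
Step 2: True ∧ V = True AND True = True
OR is true when at least one operand is true; AND requires both.

True


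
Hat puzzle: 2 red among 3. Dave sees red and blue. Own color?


Total red = 2, seen red = 1
Own red = 2 - 1 = 1
Dave's hat is red.

red


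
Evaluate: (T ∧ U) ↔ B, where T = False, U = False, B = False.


T = False, U = False, B = False
Step 1: T ∧ U = False AND False = False
Step 2: (False) ↔ B: true when both sides have same truth value.
Result: False ↔ False = True

True


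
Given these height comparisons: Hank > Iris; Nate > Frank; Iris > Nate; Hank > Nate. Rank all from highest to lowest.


Constraints: Hank > Iris; Nate > Frank; Iris > Nate; Hank > Nate
Method: at each step, the next-highest is the one remaining person who never appears on the smaller side of a constraint between remaining people.
  Step 1: remaining {Nate, Frank, Hank, Iris}; on the smaller side: {Nate, Frank, Iris} → Hank is next (Hank > Iris; Hank > Nate).
  Step 2: remaining {Nate, Frank, Iris}; on the smaller side: {Nate, Frank} → Iris is next (Iris > Nate).
  Step 3: remaining {Nate, Frank}; on the smaller side: {Frank} → Nate is next (Nate > Frank).
  Step 4: only Frank remains → lowest.
Final ranking (highest to lowest):

Hank > Iris > Nate > Frank
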